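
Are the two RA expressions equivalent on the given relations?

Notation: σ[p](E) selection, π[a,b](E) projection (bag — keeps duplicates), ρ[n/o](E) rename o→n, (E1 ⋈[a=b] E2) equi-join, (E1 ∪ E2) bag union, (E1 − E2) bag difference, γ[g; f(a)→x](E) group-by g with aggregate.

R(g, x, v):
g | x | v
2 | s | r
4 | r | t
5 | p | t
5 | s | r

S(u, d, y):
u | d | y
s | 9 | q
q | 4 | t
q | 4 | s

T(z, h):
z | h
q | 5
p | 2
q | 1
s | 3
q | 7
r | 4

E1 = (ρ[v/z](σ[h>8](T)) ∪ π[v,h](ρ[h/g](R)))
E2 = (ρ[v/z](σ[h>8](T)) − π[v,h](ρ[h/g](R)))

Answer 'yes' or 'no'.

E1 subexpression sizes:
  T → 6
  σ[h>8](T) → 0
  ρ[v/z](σ[h>8](T)) → 0
  R → 4
  ρ[h/g](R) → 4
  π[v,h](ρ[h/g](R)) → 4
  (ρ[v/z](σ[h>8](T)) ∪ π[v,h](ρ[h/g](R))) → 4
E2 subexpression sizes:
  T → 6
  σ[h>8](T) → 0
  ρ[v/z](σ[h>8](T)) → 0
  R → 4
  ρ[h/g](R) → 4
  π[v,h](ρ[h/g](R)) → 4
  (ρ[v/z](σ[h>8](T)) − π[v,h](ρ[h/g](R))) → 0

E1 result:
v | h
r | 2
r | 5
t | 4
t | 5
E2 result:
v | h
(0 rows)
Witness: ('r', 2) appears 1× in E1 but 0× in E2.

no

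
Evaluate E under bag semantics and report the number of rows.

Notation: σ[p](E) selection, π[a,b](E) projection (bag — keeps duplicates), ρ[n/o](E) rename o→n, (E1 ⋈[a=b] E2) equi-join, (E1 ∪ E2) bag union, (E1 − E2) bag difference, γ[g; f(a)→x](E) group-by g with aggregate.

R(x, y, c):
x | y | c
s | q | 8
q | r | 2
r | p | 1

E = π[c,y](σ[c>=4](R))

Row counts bottom-up:
  R → 3
  σ[c>=4](R) → 1
  π[c,y](σ[c>=4](R)) → 1

|E| = 1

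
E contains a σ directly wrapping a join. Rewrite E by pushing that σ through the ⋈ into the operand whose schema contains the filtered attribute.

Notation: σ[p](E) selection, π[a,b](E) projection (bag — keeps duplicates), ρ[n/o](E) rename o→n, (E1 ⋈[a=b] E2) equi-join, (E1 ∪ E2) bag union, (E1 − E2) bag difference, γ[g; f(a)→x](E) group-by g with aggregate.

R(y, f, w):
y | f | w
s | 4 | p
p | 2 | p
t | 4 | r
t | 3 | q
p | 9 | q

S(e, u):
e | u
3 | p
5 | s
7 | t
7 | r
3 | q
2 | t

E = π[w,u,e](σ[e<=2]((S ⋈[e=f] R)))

σ filters on e, owned by the left side.
E' = π[w,u,e]((σ[e<=2](S) ⋈[e=f] R))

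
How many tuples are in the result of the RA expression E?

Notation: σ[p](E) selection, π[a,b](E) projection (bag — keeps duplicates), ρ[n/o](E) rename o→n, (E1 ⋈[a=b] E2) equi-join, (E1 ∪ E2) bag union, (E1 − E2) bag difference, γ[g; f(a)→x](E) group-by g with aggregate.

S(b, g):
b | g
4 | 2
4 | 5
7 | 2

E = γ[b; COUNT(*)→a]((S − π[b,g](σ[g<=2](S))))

Subexpression sizes:
  S → 3
  S → 3
  σ[g<=2](S) → 2
  π[b,g](σ[g<=2](S)) → 2
  (S − π[b,g](σ[g<=2](S))) → 1
  γ[b; COUNT(*)→a]((S − π[b,g](σ[g<=2](S)))) → 1

|E| = 1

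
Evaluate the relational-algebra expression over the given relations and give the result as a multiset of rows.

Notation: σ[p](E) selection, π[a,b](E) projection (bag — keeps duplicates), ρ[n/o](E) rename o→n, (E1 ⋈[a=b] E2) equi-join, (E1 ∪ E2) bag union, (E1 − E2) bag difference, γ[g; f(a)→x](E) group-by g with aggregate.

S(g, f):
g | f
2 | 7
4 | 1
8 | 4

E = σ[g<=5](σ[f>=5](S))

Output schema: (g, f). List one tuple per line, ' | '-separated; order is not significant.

Per-node cardinality:
  S → 3
  σ[f>=5](S) → 1
  σ[g<=5](σ[f>=5](S)) → 1

== RESULT ==
g | f
2 | 7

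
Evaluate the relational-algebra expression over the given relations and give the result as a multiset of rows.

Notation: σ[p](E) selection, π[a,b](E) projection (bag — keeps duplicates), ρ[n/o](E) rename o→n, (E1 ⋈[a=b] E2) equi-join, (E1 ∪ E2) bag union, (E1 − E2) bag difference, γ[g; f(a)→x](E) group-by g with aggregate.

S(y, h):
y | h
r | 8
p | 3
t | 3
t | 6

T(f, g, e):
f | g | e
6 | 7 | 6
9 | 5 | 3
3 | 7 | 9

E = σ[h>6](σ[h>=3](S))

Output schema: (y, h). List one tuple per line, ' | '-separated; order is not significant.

Subexpression sizes:
  S → 4
  σ[h>=3](S) → 4
  σ[h>6](σ[h>=3](S)) → 1

== RESULT ==
y | h
r | 8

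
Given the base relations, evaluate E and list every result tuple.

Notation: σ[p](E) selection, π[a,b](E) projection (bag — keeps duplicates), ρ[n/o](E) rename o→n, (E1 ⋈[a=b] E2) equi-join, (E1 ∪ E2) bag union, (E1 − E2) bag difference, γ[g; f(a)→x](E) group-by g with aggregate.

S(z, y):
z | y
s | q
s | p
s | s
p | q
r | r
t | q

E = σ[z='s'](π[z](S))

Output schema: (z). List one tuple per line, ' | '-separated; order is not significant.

Subexpression sizes:
  S → 6
  π[z](S) → 6
  σ[z='s'](π[z](S)) → 3

== RESULT ==
z
s
s
s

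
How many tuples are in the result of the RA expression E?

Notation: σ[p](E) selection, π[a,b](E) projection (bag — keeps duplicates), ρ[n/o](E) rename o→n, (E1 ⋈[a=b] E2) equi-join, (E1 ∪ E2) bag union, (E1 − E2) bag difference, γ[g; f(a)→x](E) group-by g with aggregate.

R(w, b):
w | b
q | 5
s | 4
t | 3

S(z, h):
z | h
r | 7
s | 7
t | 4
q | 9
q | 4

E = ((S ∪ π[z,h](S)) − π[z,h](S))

Stepwise |·|:
  S → 5
  S → 5
  π[z,h](S) → 5
  (S ∪ π[z,h](S)) → 10
  S → 5
  π[z,h](S) → 5
  ((S ∪ π[z,h](S)) − π[z,h](S)) → 5

|E| = 5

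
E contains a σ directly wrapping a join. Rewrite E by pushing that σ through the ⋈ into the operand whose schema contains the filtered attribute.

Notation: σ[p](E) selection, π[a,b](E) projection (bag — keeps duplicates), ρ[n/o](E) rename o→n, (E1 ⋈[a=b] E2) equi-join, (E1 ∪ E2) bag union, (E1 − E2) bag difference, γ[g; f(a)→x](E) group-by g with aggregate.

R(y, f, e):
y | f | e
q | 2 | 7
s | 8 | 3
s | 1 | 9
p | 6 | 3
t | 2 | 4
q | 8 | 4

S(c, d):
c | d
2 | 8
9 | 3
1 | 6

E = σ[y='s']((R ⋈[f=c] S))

σ filters on y, owned by the left side.
E' = (σ[y='s'](R) ⋈[f=c] S)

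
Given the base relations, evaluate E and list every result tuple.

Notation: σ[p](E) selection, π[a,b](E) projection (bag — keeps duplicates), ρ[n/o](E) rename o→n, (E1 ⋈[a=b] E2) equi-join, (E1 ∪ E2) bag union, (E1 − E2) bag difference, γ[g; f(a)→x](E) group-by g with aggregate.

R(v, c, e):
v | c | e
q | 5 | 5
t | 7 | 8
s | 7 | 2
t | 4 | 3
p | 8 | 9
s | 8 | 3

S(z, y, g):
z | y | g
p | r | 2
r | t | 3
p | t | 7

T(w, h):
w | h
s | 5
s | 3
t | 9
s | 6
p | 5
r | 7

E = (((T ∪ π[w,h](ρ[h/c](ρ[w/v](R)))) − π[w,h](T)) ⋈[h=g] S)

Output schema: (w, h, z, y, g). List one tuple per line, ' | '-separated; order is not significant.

Row counts bottom-up:
  T → 6
  R → 6
  ρ[w/v](R) → 6
  ρ[h/c](ρ[w/v](R)) → 6
  π[w,h](ρ[h/c](ρ[w/v](R))) → 6
  (T ∪ π[w,h](ρ[h/c](ρ[w/v](R)))) → 12
  T → 6
  π[w,h](T) → 6
  ((T ∪ π[w,h](ρ[h/c](ρ[w/v](R)))) − π[w,h](T)) → 6
  S → 3
  (((T ∪ π[w,h](ρ[h/c](ρ[w/v](R)))) − π[w,h](T)) ⋈[h=g] S) → 2

== RESULT ==
w | h | z | y | g
s | 7 | p | t | 7
t | 7 | p | t | 7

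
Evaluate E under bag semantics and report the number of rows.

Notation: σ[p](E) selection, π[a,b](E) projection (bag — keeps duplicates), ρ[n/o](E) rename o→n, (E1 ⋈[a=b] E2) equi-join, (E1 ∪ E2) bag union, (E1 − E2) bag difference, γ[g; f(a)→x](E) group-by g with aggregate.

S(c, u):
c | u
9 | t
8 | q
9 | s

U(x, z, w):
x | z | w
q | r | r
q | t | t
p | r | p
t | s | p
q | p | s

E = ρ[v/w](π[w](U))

Subexpression sizes:
  U → 5
  π[w](U) → 5
  ρ[v/w](π[w](U)) → 5

|E| = 5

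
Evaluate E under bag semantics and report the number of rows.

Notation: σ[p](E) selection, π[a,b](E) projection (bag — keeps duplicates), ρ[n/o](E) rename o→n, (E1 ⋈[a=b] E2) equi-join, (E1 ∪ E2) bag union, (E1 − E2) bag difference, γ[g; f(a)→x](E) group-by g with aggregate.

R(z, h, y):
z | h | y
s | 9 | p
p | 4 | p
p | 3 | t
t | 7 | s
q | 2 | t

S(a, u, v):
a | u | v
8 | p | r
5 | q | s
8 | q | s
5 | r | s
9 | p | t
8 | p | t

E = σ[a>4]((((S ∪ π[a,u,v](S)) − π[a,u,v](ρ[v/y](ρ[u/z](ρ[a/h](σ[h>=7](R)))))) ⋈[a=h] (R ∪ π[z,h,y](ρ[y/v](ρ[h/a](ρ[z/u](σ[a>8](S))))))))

Row counts bottom-up:
  S → 6
  S → 6
  π[a,u,v](S) → 6
  (S ∪ π[a,u,v](S)) → 12
  R → 5
  σ[h>=7](R) → 2
  ρ[a/h](σ[h>=7](R)) → 2
  ρ[u/z](ρ[a/h](σ[h>=7](R))) → 2
  ρ[v/y](ρ[u/z](ρ[a/h](σ[h>=7](R)))) → 2
  π[a,u,v](ρ[v/y](ρ[u/z](ρ[a/h](σ[h>=7](R))))) → 2
  ((S ∪ π[a,u,v](S)) − π[a,u,v](ρ[v/y](ρ[u/z](ρ[a/h](σ[h>=7](R)))))) → 12
  R → 5
  S → 6
  σ[a>8](S) → 1
  ρ[z/u](σ[a>8](S)) → 1
  ρ[h/a](ρ[z/u](σ[a>8](S))) → 1
  ρ[y/v](ρ[h/a](ρ[z/u](σ[a>8](S)))) → 1
  π[z,h,y](ρ[y/v](ρ[h/a](ρ[z/u](σ[a>8](S))))) → 1
  (R ∪ π[z,h,y](ρ[y/v](ρ[h/a](ρ[z/u](σ[a>8](S)))))) → 6
  (((S ∪ π[a,u,v](S)) − π[a,u,v](ρ[v/y](ρ[u/z](ρ[a/h](σ[h>=7](R)))))) ⋈[a=h] (R ∪ π[z,h,y](ρ[y/v](ρ[h/a](ρ[z/u](σ[a>8](S))))))) → 4
  σ[a>4]((((S ∪ π[a,u,v](S)) − π[a,u,v](ρ[v/y](ρ[u/z](ρ[a/h](σ[h>=7](R)))))) ⋈[a=h] (R ∪ π[z,h,y](ρ[y/v](ρ[h/a](ρ[z/u](σ[a>8](S)))))))) → 4

|E| = 4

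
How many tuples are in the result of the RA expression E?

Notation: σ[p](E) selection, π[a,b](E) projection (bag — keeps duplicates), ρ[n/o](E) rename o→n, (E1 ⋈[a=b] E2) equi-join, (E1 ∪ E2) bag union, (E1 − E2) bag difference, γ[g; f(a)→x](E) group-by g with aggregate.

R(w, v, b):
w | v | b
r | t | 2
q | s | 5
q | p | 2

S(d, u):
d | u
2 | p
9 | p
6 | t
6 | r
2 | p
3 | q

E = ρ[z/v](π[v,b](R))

Row counts bottom-up:
  R → 3
  π[v,b](R) → 3
  ρ[z/v](π[v,b](R)) → 3

|E| = 3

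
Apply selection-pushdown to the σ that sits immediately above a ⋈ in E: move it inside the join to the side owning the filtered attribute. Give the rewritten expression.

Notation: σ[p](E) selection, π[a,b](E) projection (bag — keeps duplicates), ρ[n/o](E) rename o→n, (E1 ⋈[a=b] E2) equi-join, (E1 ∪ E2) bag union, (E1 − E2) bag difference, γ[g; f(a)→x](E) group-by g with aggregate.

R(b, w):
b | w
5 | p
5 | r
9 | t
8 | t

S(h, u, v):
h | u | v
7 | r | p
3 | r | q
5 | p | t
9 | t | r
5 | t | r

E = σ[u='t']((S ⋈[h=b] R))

σ filters on u, owned by the left side.
E' = (σ[u='t'](S) ⋈[h=b] R)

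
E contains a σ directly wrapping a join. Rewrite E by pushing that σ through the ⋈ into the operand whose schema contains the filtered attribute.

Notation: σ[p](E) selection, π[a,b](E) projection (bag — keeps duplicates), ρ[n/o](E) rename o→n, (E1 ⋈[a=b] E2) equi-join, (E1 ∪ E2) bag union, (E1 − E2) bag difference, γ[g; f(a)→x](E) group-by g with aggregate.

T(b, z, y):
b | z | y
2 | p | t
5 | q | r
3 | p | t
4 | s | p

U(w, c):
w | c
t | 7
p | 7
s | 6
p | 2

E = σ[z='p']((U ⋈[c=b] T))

σ filters on z, owned by the right side.
E' = (U ⋈[c=b] σ[z='p'](T))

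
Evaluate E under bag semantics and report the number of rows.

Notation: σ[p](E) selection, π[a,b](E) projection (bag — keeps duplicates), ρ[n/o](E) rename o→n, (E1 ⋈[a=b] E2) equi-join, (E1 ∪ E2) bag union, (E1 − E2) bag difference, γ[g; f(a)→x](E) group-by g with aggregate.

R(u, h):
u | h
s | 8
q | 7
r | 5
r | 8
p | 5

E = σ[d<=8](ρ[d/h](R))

Subexpression sizes:
  R → 5
  ρ[d/h](R) → 5
  σ[d<=8](ρ[d/h](R)) → 5

|E| = 5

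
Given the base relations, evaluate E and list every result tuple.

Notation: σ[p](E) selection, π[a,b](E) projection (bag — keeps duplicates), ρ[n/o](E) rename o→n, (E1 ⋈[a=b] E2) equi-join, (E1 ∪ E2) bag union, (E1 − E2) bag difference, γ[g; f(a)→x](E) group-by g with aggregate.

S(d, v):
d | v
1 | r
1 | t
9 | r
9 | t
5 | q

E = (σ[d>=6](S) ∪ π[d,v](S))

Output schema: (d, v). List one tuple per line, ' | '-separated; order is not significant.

Subexpression sizes:
  S → 5
  σ[d>=6](S) → 2
  S → 5
  π[d,v](S) → 5
  (σ[d>=6](S) ∪ π[d,v](S)) → 7

== RESULT ==
d | v
1 | r
1 | t
5 | q
9 | r
9 | r
9 | t
9 | t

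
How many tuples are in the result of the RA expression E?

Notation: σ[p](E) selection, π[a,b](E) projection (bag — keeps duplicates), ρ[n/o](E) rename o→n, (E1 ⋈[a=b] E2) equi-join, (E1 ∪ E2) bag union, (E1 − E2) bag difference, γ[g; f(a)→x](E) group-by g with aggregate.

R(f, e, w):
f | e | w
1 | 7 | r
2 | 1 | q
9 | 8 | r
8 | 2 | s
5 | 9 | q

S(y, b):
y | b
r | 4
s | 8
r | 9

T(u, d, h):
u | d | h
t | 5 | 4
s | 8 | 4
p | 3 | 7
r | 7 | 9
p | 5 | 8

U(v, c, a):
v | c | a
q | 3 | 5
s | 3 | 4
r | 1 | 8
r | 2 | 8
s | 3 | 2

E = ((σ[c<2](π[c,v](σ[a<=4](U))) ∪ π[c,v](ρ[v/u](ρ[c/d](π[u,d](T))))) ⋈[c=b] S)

Stepwise |·|:
  U → 5
  σ[a<=4](U) → 2
  π[c,v](σ[a<=4](U)) → 2
  σ[c<2](π[c,v](σ[a<=4](U))) → 0
  T → 5
  π[u,d](T) → 5
  ρ[c/d](π[u,d](T)) → 5
  ρ[v/u](ρ[c/d](π[u,d](T))) → 5
  π[c,v](ρ[v/u](ρ[c/d](π[u,d](T)))) → 5
  (σ[c<2](π[c,v](σ[a<=4](U))) ∪ π[c,v](ρ[v/u](ρ[c/d](π[u,d](T))))) → 5
  S → 3
  ((σ[c<2](π[c,v](σ[a<=4](U))) ∪ π[c,v](ρ[v/u](ρ[c/d](π[u,d](T))))) ⋈[c=b] S) → 1

|E| = 1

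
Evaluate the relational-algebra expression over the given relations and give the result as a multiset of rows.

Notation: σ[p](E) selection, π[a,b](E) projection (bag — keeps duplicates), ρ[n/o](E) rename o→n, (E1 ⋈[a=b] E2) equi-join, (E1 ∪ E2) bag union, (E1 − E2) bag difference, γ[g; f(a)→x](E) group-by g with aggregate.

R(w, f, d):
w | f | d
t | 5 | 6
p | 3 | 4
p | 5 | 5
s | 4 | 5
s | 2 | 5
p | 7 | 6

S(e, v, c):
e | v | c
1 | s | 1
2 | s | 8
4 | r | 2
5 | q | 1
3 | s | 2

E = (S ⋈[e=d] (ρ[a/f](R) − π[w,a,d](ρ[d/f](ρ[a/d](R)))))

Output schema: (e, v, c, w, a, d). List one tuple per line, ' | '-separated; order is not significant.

Per-node cardinality:
  S → 5
  R → 6
  ρ[a/f](R) → 6
  R → 6
  ρ[a/d](R) → 6
  ρ[d/f](ρ[a/d](R)) → 6
  π[w,a,d](ρ[d/f](ρ[a/d](R))) → 6
  (ρ[a/f](R) − π[w,a,d](ρ[d/f](ρ[a/d](R)))) → 5
  (S ⋈[e=d] (ρ[a/f](R) − π[w,a,d](ρ[d/f](ρ[a/d](R))))) → 3

== RESULT ==
e | v | c | w | a | d
4 | r | 2 | p | 3 | 4
5 | q | 1 | s | 2 | 5
5 | q | 1 | s | 4 | 5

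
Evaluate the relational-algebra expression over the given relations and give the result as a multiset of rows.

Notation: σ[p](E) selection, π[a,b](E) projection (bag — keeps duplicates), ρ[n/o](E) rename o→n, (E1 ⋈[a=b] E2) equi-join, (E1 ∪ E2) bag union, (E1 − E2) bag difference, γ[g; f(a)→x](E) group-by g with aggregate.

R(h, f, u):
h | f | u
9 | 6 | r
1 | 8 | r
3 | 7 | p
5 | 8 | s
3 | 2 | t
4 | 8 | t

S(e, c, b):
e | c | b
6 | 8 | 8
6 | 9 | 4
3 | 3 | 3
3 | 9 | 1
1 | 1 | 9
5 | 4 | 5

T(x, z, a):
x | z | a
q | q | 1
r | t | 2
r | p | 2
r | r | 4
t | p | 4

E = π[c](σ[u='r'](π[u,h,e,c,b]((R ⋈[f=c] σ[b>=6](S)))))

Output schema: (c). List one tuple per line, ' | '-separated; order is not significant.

Per-node cardinality:
  R → 6
  S → 6
  σ[b>=6](S) → 2
  (R ⋈[f=c] σ[b>=6](S)) → 3
  π[u,h,e,c,b]((R ⋈[f=c] σ[b>=6](S))) → 3
  σ[u='r'](π[u,h,e,c,b]((R ⋈[f=c] σ[b>=6](S)))) → 1
  π[c](σ[u='r'](π[u,h,e,c,b]((R ⋈[f=c] σ[b>=6](S))))) → 1

== RESULT ==
c
8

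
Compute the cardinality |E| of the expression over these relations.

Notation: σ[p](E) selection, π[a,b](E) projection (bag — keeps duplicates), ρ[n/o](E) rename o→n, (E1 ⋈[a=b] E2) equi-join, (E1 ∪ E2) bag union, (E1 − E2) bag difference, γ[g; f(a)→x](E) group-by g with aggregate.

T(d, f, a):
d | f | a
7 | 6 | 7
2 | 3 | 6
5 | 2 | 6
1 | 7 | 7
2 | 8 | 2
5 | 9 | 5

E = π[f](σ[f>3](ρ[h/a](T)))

Stepwise |·|:
  T → 6
  ρ[h/a](T) → 6
  σ[f>3](ρ[h/a](T)) → 4
  π[f](σ[f>3](ρ[h/a](T))) → 4

|E| = 4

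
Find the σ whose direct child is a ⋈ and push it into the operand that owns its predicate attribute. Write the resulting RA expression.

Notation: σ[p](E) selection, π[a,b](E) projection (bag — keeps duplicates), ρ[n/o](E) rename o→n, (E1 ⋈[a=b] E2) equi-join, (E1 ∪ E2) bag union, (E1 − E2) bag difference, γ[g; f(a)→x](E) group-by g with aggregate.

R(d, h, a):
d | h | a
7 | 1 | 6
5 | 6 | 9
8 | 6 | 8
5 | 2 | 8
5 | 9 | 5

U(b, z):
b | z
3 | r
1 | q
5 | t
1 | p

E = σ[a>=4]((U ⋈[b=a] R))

σ filters on a, owned by the right side.
E' = (U ⋈[b=a] σ[a>=4](R))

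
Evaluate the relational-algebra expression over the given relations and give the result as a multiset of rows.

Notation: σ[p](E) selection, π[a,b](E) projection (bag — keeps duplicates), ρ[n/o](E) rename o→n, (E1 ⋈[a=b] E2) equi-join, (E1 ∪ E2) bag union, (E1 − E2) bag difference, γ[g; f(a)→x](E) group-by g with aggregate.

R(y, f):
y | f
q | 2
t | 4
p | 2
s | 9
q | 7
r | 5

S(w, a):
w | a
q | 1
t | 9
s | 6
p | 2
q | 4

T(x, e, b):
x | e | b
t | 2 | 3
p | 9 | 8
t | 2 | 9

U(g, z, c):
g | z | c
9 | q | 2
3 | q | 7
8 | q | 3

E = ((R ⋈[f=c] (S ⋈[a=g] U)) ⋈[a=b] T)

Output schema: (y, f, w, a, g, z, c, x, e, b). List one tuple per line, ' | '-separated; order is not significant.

Per-node cardinality:
  R → 6
  S → 5
  U → 3
  (S ⋈[a=g] U) → 1
  (R ⋈[f=c] (S ⋈[a=g] U)) → 2
  T → 3
  ((R ⋈[f=c] (S ⋈[a=g] U)) ⋈[a=b] T) → 2

== RESULT ==
y | f | w | a | g | z | c | x | e | b
p | 2 | t | 9 | 9 | q | 2 | t | 2 | 9
q | 2 | t | 9 | 9 | q | 2 | t | 2 | 9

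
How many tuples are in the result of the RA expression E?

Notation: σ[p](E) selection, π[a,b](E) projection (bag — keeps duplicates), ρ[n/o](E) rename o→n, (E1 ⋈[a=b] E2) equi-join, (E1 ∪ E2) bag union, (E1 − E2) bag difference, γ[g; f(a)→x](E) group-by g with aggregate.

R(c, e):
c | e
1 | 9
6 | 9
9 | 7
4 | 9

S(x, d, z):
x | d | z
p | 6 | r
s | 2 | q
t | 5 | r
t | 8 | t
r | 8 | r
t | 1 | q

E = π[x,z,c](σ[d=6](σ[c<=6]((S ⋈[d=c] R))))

Subexpression sizes:
  S → 6
  R → 4
  (S ⋈[d=c] R) → 2
  σ[c<=6]((S ⋈[d=c] R)) → 2
  σ[d=6](σ[c<=6]((S ⋈[d=c] R))) → 1
  π[x,z,c](σ[d=6](σ[c<=6]((S ⋈[d=c] R)))) → 1

|E| = 1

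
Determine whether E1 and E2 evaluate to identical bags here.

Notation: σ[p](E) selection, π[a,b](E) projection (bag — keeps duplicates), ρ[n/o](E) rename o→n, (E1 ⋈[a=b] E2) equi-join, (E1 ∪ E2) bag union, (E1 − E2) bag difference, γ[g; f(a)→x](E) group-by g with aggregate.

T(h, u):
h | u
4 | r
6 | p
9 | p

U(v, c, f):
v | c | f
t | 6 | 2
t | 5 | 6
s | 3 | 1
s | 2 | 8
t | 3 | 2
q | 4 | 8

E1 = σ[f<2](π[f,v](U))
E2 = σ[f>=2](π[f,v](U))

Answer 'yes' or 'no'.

E1 subexpression sizes:
  U → 6
  π[f,v](U) → 6
  σ[f<2](π[f,v](U)) → 1
E2 subexpression sizes:
  U → 6
  π[f,v](U) → 6
  σ[f>=2](π[f,v](U)) → 5

E1 result:
f | v
1 | s
E2 result:
f | v
2 | t
2 | t
6 | t
8 | q
8 | s
Witness: (8, 'q') appears 0× in E1 but 1× in E2.

no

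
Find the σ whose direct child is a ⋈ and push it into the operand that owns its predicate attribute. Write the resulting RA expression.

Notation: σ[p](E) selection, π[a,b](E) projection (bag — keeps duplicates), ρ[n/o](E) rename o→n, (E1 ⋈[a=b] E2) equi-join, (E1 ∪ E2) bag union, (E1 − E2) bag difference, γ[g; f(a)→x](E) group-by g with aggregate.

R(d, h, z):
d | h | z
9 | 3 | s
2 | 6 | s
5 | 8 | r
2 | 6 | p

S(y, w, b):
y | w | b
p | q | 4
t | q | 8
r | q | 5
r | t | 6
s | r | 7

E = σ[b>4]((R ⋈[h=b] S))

σ filters on b, owned by the right side.
E' = (R ⋈[h=b] σ[b>4](S))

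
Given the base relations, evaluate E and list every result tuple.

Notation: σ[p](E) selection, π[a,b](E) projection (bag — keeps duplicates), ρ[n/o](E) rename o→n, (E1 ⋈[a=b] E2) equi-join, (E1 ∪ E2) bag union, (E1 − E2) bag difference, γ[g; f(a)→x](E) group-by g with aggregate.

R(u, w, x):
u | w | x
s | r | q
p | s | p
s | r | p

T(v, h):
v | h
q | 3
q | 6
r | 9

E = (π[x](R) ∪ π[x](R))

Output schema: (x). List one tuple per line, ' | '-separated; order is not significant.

Row counts bottom-up:
  R → 3
  π[x](R) → 3
  R → 3
  π[x](R) → 3
  (π[x](R) ∪ π[x](R)) → 6

== RESULT ==
x
p
p
p
p
q
q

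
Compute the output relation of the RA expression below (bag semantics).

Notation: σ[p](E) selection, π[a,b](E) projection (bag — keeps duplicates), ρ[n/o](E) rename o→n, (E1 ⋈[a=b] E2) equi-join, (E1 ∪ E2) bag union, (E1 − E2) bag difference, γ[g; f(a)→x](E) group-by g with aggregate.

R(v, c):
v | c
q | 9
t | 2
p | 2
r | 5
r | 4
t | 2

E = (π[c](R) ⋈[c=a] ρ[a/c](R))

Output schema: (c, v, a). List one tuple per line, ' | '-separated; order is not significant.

Subexpression sizes:
  R → 6
  π[c](R) → 6
  R → 6
  ρ[a/c](R) → 6
  (π[c](R) ⋈[c=a] ρ[a/c](R)) → 12

== RESULT ==
c | v | a
2 | p | 2
2 | p | 2
2 | p | 2
2 | t | 2
2 | t | 2
2 | t | 2
2 | t | 2
2 | t | 2
2 | t | 2
4 | r | 4
5 | r | 5
9 | q | 9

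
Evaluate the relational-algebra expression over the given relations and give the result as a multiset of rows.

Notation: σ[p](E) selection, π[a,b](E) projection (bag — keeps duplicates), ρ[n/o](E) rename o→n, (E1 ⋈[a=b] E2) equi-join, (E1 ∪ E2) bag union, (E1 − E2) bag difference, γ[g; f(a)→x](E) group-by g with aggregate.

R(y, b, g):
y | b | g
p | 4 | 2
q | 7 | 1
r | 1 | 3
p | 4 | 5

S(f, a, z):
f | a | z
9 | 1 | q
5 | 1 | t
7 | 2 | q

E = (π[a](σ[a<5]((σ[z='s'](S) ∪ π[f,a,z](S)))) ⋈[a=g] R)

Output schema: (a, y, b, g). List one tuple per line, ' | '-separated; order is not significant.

Subexpression sizes:
  S → 3
  σ[z='s'](S) → 0
  S → 3
  π[f,a,z](S) → 3
  (σ[z='s'](S) ∪ π[f,a,z](S)) → 3
  σ[a<5]((σ[z='s'](S) ∪ π[f,a,z](S))) → 3
  π[a](σ[a<5]((σ[z='s'](S) ∪ π[f,a,z](S)))) → 3
  R → 4
  (π[a](σ[a<5]((σ[z='s'](S) ∪ π[f,a,z](S)))) ⋈[a=g] R) → 3

== RESULT ==
a | y | b | g
1 | q | 7 | 1
1 | q | 7 | 1
2 | p | 4 | 2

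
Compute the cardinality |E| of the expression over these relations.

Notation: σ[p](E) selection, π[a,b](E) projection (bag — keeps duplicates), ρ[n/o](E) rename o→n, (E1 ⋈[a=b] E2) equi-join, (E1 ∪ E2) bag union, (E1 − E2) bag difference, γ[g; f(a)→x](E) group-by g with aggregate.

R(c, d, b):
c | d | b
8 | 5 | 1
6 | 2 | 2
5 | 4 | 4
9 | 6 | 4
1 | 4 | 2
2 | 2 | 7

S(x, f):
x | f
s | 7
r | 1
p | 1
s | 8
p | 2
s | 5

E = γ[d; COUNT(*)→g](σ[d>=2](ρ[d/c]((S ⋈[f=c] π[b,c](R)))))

Per-node cardinality:
  S → 6
  R → 6
  π[b,c](R) → 6
  (S ⋈[f=c] π[b,c](R)) → 5
  ρ[d/c]((S ⋈[f=c] π[b,c](R))) → 5
  σ[d>=2](ρ[d/c]((S ⋈[f=c] π[b,c](R)))) → 3
  γ[d; COUNT(*)→g](σ[d>=2](ρ[d/c]((S ⋈[f=c] π[b,c](R))))) → 3

|E| = 3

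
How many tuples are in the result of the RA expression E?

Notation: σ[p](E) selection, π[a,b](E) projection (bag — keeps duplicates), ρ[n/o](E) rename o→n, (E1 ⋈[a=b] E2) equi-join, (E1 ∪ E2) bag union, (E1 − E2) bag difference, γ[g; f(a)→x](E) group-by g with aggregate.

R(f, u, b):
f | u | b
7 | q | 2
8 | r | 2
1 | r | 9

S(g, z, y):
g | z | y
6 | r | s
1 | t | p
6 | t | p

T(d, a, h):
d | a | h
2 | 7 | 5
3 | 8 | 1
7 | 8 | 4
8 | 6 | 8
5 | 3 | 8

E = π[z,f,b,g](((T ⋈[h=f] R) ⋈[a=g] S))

Stepwise |·|:
  T → 5
  R → 3
  (T ⋈[h=f] R) → 3
  S → 3
  ((T ⋈[h=f] R) ⋈[a=g] S) → 2
  π[z,f,b,g](((T ⋈[h=f] R) ⋈[a=g] S)) → 2

|E| = 2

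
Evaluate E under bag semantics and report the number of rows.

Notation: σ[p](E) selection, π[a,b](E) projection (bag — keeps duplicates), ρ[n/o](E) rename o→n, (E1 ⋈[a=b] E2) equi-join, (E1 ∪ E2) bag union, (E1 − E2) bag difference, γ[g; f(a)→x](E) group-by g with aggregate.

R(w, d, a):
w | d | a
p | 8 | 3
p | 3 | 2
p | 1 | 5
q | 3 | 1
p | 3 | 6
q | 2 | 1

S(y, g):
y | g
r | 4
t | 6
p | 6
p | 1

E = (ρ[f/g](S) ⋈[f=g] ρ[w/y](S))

Per-node cardinality:
  S → 4
  ρ[f/g](S) → 4
  S → 4
  ρ[w/y](S) → 4
  (ρ[f/g](S) ⋈[f=g] ρ[w/y](S)) → 6

|E| = 6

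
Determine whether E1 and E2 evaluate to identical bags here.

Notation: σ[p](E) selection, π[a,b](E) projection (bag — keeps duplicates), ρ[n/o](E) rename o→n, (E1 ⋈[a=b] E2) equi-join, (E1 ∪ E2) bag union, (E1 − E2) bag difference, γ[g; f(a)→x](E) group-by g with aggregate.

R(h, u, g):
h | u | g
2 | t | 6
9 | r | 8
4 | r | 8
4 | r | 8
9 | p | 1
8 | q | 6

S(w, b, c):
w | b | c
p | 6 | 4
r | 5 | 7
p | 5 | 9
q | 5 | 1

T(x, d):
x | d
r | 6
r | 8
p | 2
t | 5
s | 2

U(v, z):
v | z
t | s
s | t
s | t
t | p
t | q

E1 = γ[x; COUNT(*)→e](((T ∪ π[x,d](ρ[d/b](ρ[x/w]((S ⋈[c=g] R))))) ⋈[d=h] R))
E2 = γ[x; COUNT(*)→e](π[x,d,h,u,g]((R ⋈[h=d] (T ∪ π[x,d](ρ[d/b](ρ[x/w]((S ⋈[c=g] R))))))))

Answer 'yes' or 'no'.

E1 subexpression sizes:
  T → 5
  S → 4
  R → 6
  (S ⋈[c=g] R) → 1
  ρ[x/w]((S ⋈[c=g] R)) → 1
  ρ[d/b](ρ[x/w]((S ⋈[c=g] R))) → 1
  π[x,d](ρ[d/b](ρ[x/w]((S ⋈[c=g] R)))) → 1
  (T ∪ π[x,d](ρ[d/b](ρ[x/w]((S ⋈[c=g] R))))) → 6
  R → 6
  ((T ∪ π[x,d](ρ[d/b](ρ[x/w]((S ⋈[c=g] R))))) ⋈[d=h] R) → 3
  γ[x; COUNT(*)→e](((T ∪ π[x,d](ρ[d/b](ρ[x/w]((S ⋈[c=g] R))))) ⋈[d=h] R)) → 3
E2 subexpression sizes:
  R → 6
  T → 5
  S → 4
  R → 6
  (S ⋈[c=g] R) → 1
  ρ[x/w]((S ⋈[c=g] R)) → 1
  ρ[d/b](ρ[x/w]((S ⋈[c=g] R))) → 1
  π[x,d](ρ[d/b](ρ[x/w]((S ⋈[c=g] R)))) → 1
  (T ∪ π[x,d](ρ[d/b](ρ[x/w]((S ⋈[c=g] R))))) → 6
  (R ⋈[h=d] (T ∪ π[x,d](ρ[d/b](ρ[x/w]((S ⋈[c=g] R)))))) → 3
  π[x,d,h,u,g]((R ⋈[h=d] (T ∪ π[x,d](ρ[d/b](ρ[x/w]((S ⋈[c=g] R))))))) → 3
  γ[x; COUNT(*)→e](π[x,d,h,u,g]((R ⋈[h=d] (T ∪ π[x,d](ρ[d/b](ρ[x/w]((S ⋈[c=g] R)))))))) → 3

E1 and E2 produce the same multiset:
x | e
p | 1
r | 1
s | 1

yes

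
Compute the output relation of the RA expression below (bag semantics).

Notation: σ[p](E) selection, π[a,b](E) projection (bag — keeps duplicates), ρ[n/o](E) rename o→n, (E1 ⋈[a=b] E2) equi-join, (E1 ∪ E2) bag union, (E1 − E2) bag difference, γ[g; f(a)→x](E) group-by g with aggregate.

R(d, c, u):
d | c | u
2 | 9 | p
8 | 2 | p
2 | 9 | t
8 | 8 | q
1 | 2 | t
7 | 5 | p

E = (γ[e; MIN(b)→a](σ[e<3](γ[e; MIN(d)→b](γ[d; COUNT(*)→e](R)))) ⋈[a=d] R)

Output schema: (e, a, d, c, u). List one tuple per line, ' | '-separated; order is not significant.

Row counts bottom-up:
  R → 6
  γ[d; COUNT(*)→e](R) → 4
  γ[e; MIN(d)→b](γ[d; COUNT(*)→e](R)) → 2
  σ[e<3](γ[e; MIN(d)→b](γ[d; COUNT(*)→e](R))) → 2
  γ[e; MIN(b)→a](σ[e<3](γ[e; MIN(d)→b](γ[d; COUNT(*)→e](R)))) → 2
  R → 6
  (γ[e; MIN(b)→a](σ[e<3](γ[e; MIN(d)→b](γ[d; COUNT(*)→e](R)))) ⋈[a=d] R) → 3

== RESULT ==
e | a | d | c | u
1 | 1 | 1 | 2 | t
2 | 2 | 2 | 9 | p
2 | 2 | 2 | 9 | t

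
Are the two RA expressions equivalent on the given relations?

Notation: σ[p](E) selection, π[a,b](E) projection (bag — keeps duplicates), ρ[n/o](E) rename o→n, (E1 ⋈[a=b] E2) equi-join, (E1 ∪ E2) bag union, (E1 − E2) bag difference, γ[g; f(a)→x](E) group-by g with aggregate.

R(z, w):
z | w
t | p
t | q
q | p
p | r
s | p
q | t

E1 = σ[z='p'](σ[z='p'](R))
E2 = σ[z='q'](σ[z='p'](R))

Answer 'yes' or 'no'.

E1 row counts bottom-up:
  R → 6
  σ[z='p'](R) → 1
  σ[z='p'](σ[z='p'](R)) → 1
E2 row counts bottom-up:
  R → 6
  σ[z='p'](R) → 1
  σ[z='q'](σ[z='p'](R)) → 0

E1 result:
z | w
p | r
E2 result:
z | w
(0 rows)
Witness: ('p', 'r') appears 1× in E1 but 0× in E2.

no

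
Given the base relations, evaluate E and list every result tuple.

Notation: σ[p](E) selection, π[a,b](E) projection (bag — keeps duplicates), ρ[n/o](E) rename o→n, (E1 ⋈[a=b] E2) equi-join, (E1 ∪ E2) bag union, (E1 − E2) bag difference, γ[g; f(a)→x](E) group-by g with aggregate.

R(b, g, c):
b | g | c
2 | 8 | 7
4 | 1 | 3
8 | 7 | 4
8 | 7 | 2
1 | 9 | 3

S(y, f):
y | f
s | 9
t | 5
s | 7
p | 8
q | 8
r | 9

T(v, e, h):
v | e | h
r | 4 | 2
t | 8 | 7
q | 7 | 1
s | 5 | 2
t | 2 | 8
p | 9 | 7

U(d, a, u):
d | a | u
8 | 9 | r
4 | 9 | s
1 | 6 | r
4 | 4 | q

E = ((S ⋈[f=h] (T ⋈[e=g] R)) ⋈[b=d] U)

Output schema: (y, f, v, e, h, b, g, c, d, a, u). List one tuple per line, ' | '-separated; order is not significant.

Subexpression sizes:
  S → 6
  T → 6
  R → 5
  (T ⋈[e=g] R) → 4
  (S ⋈[f=h] (T ⋈[e=g] R)) → 2
  U → 4
  ((S ⋈[f=h] (T ⋈[e=g] R)) ⋈[b=d] U) → 1

== RESULT ==
y | f | v | e | h | b | g | c | d | a | u
s | 7 | p | 9 | 7 | 1 | 9 | 3 | 1 | 6 | r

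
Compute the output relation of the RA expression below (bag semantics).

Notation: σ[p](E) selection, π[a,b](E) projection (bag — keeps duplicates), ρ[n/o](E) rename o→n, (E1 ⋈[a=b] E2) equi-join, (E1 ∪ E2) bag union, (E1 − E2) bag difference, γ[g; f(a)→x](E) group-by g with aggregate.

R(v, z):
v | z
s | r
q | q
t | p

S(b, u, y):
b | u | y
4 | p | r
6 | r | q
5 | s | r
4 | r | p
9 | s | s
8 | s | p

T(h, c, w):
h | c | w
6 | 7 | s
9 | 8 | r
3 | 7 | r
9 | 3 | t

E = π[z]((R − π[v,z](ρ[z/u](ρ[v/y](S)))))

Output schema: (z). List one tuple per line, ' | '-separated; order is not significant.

Stepwise |·|:
  R → 3
  S → 6
  ρ[v/y](S) → 6
  ρ[z/u](ρ[v/y](S)) → 6
  π[v,z](ρ[z/u](ρ[v/y](S))) → 6
  (R − π[v,z](ρ[z/u](ρ[v/y](S)))) → 3
  π[z]((R − π[v,z](ρ[z/u](ρ[v/y](S))))) → 3

== RESULT ==
z
p
q
r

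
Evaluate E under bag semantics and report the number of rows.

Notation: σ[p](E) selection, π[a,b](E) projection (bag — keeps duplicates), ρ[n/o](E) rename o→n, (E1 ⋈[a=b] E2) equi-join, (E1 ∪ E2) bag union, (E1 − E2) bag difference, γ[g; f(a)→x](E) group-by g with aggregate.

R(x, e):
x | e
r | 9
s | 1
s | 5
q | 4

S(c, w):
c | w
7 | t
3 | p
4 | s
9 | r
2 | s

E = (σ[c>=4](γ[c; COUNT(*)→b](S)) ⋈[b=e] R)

Per-node cardinality:
  S → 5
  γ[c; COUNT(*)→b](S) → 5
  σ[c>=4](γ[c; COUNT(*)→b](S)) → 3
  R → 4
  (σ[c>=4](γ[c; COUNT(*)→b](S)) ⋈[b=e] R) → 3

|E| = 3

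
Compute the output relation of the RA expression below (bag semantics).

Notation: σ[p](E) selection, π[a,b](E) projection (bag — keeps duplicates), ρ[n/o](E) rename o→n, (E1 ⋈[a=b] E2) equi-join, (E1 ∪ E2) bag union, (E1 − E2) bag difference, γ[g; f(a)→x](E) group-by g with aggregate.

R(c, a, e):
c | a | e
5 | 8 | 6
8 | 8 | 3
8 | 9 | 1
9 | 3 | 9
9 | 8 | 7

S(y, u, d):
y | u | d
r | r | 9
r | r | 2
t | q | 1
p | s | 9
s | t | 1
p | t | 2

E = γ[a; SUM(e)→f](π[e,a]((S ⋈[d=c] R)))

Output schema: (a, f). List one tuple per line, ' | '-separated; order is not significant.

Per-node cardinality:
  S → 6
  R → 5
  (S ⋈[d=c] R) → 4
  π[e,a]((S ⋈[d=c] R)) → 4
  γ[a; SUM(e)→f](π[e,a]((S ⋈[d=c] R))) → 2

== RESULT ==
a | f
3 | 18
8 | 14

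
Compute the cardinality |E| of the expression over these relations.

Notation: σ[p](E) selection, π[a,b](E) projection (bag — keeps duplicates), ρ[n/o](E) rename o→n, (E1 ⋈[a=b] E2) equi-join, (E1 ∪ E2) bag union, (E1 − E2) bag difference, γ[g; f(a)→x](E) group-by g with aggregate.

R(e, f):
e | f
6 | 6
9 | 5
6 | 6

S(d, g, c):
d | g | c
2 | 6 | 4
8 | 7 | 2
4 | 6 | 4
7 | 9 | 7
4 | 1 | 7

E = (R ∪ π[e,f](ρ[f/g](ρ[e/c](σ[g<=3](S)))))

Stepwise |·|:
  R → 3
  S → 5
  σ[g<=3](S) → 1
  ρ[e/c](σ[g<=3](S)) → 1
  ρ[f/g](ρ[e/c](σ[g<=3](S))) → 1
  π[e,f](ρ[f/g](ρ[e/c](σ[g<=3](S)))) → 1
  (R ∪ π[e,f](ρ[f/g](ρ[e/c](σ[g<=3](S))))) → 4

|E| = 4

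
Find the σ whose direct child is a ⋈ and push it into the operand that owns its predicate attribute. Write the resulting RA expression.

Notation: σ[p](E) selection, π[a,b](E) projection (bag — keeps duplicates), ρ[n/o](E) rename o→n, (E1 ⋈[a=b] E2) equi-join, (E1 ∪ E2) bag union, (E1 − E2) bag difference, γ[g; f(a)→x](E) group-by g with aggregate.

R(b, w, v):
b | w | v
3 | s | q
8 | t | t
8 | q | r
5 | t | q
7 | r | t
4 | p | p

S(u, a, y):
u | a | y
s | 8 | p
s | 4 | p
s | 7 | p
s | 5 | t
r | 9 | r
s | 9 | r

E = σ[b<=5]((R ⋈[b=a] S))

σ filters on b, owned by the left side.
E' = (σ[b<=5](R) ⋈[b=a] S)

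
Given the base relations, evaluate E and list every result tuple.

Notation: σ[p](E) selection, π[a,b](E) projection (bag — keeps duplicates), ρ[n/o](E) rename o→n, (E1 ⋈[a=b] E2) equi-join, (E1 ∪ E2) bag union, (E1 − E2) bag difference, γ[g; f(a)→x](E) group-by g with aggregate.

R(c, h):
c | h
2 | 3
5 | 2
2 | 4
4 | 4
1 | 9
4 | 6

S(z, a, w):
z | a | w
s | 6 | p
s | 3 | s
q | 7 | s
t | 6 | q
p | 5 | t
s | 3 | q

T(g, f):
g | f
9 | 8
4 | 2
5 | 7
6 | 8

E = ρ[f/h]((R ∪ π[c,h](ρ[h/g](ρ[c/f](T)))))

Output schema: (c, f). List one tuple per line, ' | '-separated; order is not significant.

Stepwise |·|:
  R → 6
  T → 4
  ρ[c/f](T) → 4
  ρ[h/g](ρ[c/f](T)) → 4
  π[c,h](ρ[h/g](ρ[c/f](T))) → 4
  (R ∪ π[c,h](ρ[h/g](ρ[c/f](T)))) → 10
  ρ[f/h]((R ∪ π[c,h](ρ[h/g](ρ[c/f](T))))) → 10

== RESULT ==
c | f
1 | 9
2 | 3
2 | 4
2 | 4
4 | 4
4 | 6
5 | 2
7 | 5
8 | 6
8 | 9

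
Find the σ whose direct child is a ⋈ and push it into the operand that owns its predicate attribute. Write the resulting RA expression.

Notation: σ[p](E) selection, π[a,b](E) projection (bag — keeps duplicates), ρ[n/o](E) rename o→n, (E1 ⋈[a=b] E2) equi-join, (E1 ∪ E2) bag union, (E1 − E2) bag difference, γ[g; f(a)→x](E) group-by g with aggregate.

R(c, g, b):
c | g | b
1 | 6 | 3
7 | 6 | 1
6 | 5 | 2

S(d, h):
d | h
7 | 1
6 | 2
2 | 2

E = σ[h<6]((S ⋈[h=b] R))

σ filters on h, owned by the left side.
E' = (σ[h<6](S) ⋈[h=b] R)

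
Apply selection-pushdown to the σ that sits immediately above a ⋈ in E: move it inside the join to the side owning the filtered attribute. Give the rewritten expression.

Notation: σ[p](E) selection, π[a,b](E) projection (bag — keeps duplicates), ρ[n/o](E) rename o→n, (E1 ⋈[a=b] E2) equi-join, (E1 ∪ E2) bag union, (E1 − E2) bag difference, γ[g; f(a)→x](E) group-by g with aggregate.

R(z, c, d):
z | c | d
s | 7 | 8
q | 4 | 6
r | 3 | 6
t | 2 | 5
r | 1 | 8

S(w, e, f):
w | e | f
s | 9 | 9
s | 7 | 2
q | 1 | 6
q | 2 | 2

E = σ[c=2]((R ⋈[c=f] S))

σ filters on c, owned by the left side.
E' = (σ[c=2](R) ⋈[c=f] S)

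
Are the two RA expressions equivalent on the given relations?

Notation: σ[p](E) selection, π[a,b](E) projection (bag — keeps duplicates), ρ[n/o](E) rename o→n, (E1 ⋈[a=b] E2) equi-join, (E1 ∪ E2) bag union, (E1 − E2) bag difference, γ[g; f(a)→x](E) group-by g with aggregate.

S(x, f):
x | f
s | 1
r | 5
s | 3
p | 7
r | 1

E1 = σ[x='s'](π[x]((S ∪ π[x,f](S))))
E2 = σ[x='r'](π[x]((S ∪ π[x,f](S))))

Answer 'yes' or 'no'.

E1 subexpression sizes:
  S → 5
  S → 5
  π[x,f](S) → 5
  (S ∪ π[x,f](S)) → 10
  π[x]((S ∪ π[x,f](S))) → 10
  σ[x='s'](π[x]((S ∪ π[x,f](S)))) → 4
E2 subexpression sizes:
  S → 5
  S → 5
  π[x,f](S) → 5
  (S ∪ π[x,f](S)) → 10
  π[x]((S ∪ π[x,f](S))) → 10
  σ[x='r'](π[x]((S ∪ π[x,f](S)))) → 4

E1 result:
x
s
s
s
s
E2 result:
x
r
r
r
r
Witness: ('s',) appears 4× in E1 but 0× in E2.

no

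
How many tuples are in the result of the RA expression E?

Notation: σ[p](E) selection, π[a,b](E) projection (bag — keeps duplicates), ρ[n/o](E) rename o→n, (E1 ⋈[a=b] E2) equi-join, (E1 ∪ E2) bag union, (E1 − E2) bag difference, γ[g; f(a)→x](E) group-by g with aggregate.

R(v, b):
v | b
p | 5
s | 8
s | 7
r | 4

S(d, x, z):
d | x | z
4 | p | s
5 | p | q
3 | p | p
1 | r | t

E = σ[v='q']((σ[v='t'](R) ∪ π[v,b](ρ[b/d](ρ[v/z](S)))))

Stepwise |·|:
  R → 4
  σ[v='t'](R) → 0
  S → 4
  ρ[v/z](S) → 4
  ρ[b/d](ρ[v/z](S)) → 4
  π[v,b](ρ[b/d](ρ[v/z](S))) → 4
  (σ[v='t'](R) ∪ π[v,b](ρ[b/d](ρ[v/z](S)))) → 4
  σ[v='q']((σ[v='t'](R) ∪ π[v,b](ρ[b/d](ρ[v/z](S))))) → 1

|E| = 1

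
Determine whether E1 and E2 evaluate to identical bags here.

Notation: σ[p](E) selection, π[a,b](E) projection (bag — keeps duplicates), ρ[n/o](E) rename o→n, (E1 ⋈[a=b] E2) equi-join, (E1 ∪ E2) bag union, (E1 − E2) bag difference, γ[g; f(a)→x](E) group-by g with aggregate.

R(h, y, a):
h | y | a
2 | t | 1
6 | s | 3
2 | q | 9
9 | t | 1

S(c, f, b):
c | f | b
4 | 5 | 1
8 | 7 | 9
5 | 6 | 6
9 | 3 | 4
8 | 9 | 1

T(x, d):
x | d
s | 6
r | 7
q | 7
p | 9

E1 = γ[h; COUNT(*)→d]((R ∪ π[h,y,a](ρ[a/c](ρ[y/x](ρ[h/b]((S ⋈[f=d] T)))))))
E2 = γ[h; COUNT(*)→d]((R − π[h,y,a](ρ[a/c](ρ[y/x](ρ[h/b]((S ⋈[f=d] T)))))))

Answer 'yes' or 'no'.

E1 subexpression sizes:
  R → 4
  S → 5
  T → 4
  (S ⋈[f=d] T) → 4
  ρ[h/b]((S ⋈[f=d] T)) → 4
  ρ[y/x](ρ[h/b]((S ⋈[f=d] T))) → 4
  ρ[a/c](ρ[y/x](ρ[h/b]((S ⋈[f=d] T)))) → 4
  π[h,y,a](ρ[a/c](ρ[y/x](ρ[h/b]((S ⋈[f=d] T))))) → 4
  (R ∪ π[h,y,a](ρ[a/c](ρ[y/x](ρ[h/b]((S ⋈[f=d] T)))))) → 8
  γ[h; COUNT(*)→d]((R ∪ π[h,y,a](ρ[a/c](ρ[y/x](ρ[h/b]((S ⋈[f=d] T))))))) → 4
E2 subexpression sizes:
  R → 4
  S → 5
  T → 4
  (S ⋈[f=d] T) → 4
  ρ[h/b]((S ⋈[f=d] T)) → 4
  ρ[y/x](ρ[h/b]((S ⋈[f=d] T))) → 4
  ρ[a/c](ρ[y/x](ρ[h/b]((S ⋈[f=d] T)))) → 4
  π[h,y,a](ρ[a/c](ρ[y/x](ρ[h/b]((S ⋈[f=d] T))))) → 4
  (R − π[h,y,a](ρ[a/c](ρ[y/x](ρ[h/b]((S ⋈[f=d] T)))))) → 4
  γ[h; COUNT(*)→d]((R − π[h,y,a](ρ[a/c](ρ[y/x](ρ[h/b]((S ⋈[f=d] T))))))) → 3

E1 result:
h | d
1 | 1
2 | 2
6 | 2
9 | 3
E2 result:
h | d
2 | 2
6 | 1
9 | 1
Witness: (6, 2) appears 1× in E1 but 0× in E2.

no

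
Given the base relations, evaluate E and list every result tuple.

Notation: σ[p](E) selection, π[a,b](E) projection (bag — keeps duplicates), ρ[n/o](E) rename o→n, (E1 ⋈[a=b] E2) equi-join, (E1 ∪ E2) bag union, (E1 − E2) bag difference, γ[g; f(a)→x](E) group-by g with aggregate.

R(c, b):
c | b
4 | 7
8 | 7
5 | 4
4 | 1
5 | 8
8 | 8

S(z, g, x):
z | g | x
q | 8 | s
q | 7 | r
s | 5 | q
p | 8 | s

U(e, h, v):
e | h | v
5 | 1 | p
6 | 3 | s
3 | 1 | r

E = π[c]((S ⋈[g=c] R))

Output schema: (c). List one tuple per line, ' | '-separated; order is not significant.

Row counts bottom-up:
  S → 4
  R → 6
  (S ⋈[g=c] R) → 6
  π[c]((S ⋈[g=c] R)) → 6

== RESULT ==
c
5
5
8
8
8
8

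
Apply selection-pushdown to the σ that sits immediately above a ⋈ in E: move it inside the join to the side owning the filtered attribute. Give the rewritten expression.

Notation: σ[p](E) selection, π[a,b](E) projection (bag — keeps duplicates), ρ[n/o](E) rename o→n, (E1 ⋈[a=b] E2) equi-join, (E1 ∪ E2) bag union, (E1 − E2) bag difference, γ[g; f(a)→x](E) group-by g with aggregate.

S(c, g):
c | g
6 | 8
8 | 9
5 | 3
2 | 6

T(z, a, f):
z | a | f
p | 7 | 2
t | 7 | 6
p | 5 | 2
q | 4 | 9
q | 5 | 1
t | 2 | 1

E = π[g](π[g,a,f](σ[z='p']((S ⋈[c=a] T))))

σ filters on z, owned by the right side.
E' = π[g](π[g,a,f]((S ⋈[c=a] σ[z='p'](T))))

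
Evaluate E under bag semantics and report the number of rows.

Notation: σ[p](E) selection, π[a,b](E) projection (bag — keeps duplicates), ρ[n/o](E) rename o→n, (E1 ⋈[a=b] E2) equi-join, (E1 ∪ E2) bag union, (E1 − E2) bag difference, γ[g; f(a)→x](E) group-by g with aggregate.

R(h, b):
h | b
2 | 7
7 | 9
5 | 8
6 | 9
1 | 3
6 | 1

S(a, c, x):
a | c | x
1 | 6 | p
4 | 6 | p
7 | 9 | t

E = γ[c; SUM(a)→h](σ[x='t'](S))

Row counts bottom-up:
  S → 3
  σ[x='t'](S) → 1
  γ[c; SUM(a)→h](σ[x='t'](S)) → 1

|E| = 1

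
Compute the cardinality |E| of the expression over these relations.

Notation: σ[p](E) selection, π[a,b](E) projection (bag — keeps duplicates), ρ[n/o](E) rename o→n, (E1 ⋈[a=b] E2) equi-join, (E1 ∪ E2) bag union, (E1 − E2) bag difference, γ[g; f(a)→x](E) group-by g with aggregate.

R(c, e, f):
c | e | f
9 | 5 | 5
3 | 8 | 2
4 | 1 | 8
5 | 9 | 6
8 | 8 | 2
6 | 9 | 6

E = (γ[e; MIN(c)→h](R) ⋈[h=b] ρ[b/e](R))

Stepwise |·|:
  R → 6
  γ[e; MIN(c)→h](R) → 4
  R → 6
  ρ[b/e](R) → 6
  (γ[e; MIN(c)→h](R) ⋈[h=b] ρ[b/e](R)) → 3

|E| = 3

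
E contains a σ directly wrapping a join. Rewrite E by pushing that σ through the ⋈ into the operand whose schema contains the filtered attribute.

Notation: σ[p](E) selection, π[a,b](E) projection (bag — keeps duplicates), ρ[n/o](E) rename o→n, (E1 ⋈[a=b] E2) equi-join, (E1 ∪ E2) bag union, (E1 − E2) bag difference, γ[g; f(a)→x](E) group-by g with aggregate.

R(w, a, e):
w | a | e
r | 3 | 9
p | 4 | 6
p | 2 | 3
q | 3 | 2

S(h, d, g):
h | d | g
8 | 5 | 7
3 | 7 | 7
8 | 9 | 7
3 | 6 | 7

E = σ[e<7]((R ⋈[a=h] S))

σ filters on e, owned by the left side.
E' = (σ[e<7](R) ⋈[a=h] S)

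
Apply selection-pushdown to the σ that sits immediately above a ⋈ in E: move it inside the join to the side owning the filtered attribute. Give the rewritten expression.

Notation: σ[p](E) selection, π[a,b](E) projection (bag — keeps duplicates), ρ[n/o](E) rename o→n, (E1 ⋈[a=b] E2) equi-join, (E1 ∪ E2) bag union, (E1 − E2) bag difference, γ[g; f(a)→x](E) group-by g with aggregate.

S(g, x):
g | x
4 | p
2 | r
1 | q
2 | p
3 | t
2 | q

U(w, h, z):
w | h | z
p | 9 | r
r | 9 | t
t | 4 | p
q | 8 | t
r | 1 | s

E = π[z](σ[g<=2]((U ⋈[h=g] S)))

σ filters on g, owned by the right side.
E' = π[z]((U ⋈[h=g] σ[g<=2](S)))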